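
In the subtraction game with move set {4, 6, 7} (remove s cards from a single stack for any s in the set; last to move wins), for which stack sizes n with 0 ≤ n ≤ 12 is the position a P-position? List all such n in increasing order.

0, 1, 2, 3, 11, 12

Compute g(0), g(1), … for moves {4, 6, 7}:
g(0) = mex{} = 0
g(1) = mex{} = 0
g(2) = mex{} = 0
g(3) = mex{} = 0
g(4) = mex{0} = 1
g(5) = mex{0} = 1
g(6) = mex{0} = 1
g(7) = mex{0} = 1
g(8) = mex{0,1} = 2
g(9) = mex{0,1} = 2
g(10) = mex{0,1} = 2
g(11) = mex{1} = 0
g(12) = mex{1,2} = 0
The P-positions (g = 0) in 0..12 are 0, 1, 2, 3, 11, 12.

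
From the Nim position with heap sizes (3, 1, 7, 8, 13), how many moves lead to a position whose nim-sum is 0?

0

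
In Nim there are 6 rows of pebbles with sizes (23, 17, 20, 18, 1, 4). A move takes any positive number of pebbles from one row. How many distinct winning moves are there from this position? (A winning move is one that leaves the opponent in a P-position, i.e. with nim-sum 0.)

In binary:
  10111  (23)
  10001  (17)
  10100  (20)
  10010  (18)
  00001  (1)
  00100  (4)
  -----
  00101  (5)
The overall nim-sum is X = 5. A row of size p has a winning move iff p XOR X < p (reduce it to p XOR X).
  23: 23 XOR 5 = 18 < 23 — winning move (to 18).
  17: 17 XOR 5 = 20 ≥ 17 — no move.
  20: 20 XOR 5 = 17 < 20 — winning move (to 17).
  18: 18 XOR 5 = 23 ≥ 18 — no move.
  1: 1 XOR 5 = 4 ≥ 1 — no move.
  4: 4 XOR 5 = 1 < 4 — winning move (to 1).
That gives 3 winning moves.

3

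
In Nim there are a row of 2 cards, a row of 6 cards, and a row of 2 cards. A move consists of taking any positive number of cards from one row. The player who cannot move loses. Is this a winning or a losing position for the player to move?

Winning position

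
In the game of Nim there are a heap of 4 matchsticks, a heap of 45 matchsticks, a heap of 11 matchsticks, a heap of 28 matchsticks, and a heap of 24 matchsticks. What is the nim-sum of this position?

38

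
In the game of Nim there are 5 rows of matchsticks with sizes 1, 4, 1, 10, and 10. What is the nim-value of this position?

4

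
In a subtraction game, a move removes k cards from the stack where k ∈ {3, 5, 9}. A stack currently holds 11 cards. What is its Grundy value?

1

Build the Grundy sequence with g(k) = mex{g(k−s) : s ∈ {3, 5, 9}, s ≤ k}:
g(0) = mex{} = 0
g(1) = mex{} = 0
g(2) = mex{} = 0
g(3) = mex{0} = 1
g(4) = mex{0} = 1
g(5) = mex{0} = 1
g(6) = mex{0,1} = 2
g(7) = mex{0,1} = 2
g(8) = mex{1} = 0
g(9) = mex{0,1,2} = 3
g(10) = mex{0,1,2} = 3
g(11) = mex{0,2} = 1
So g(11) = 1.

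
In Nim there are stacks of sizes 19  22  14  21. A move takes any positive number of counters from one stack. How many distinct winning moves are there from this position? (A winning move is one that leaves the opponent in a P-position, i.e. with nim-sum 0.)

3

Write each in binary and XOR column by column:
  10011  (19)
  10110  (22)
  01110  (14)
  10101  (21)
  -----
  11110  (30)
The overall nim-sum is X = 30. A stack of size p has a winning move iff p XOR X < p (reduce it to p XOR X).
  19: 19 XOR 30 = 13 < 19 — winning move (to 13).
  22: 22 XOR 30 = 8 < 22 — winning move (to 8).
  14: 14 XOR 30 = 16 ≥ 14 — no move.
  21: 21 XOR 30 = 11 < 21 — winning move (to 11).
That gives 3 winning moves.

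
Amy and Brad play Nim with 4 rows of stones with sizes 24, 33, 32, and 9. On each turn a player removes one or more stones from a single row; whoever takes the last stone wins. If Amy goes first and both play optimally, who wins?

Compute the nim-sum pairwise:
24 ^ 33 = 57
57 ^ 32 = 25
25 ^ 9 = 16
The nim-sum is 16 ≠ 0, so this is an N-position: the player to move can win; Amy has a winning move.

Amy wins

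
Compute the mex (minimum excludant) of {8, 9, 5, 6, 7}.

0

0 is not in the set, so the mex is 0.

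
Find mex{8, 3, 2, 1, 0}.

4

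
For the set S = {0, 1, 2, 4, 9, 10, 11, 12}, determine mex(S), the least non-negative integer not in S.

3

The values 0, 1, 2 are all present; 3 is the first non-negative integer missing from the set.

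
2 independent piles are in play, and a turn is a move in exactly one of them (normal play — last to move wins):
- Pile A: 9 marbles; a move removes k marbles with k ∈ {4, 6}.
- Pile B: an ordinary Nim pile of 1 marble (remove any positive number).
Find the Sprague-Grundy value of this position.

3

Grundy values for pile A (subtraction set {4, 6}):
g(0) = mex{} = 0
g(1) = mex{} = 0
g(2) = mex{} = 0
g(3) = mex{} = 0
g(4) = mex{0} = 1
g(5) = mex{0} = 1
g(6) = mex{0} = 1
g(7) = mex{0} = 1
g(8) = mex{0,1} = 2
g(9) = mex{0,1} = 2
So g(9) = 2.
Pile B is a plain Nim pile of size 1, so its Grundy value is 1.
The value of a disjunctive sum is the nim-sum of the parts.
Combined value = 2 ⊕ 1 = 3.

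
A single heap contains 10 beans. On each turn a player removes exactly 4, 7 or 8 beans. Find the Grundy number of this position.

2

Compute g(0), g(1), … for moves {4, 7, 8}:
g(0) = mex{} = 0
g(1) = mex{} = 0
g(2) = mex{} = 0
g(3) = mex{} = 0
g(4) = mex{0} = 1
g(5) = mex{0} = 1
g(6) = mex{0} = 1
g(7) = mex{0} = 1
g(8) = mex{0,1} = 2
g(9) = mex{0,1} = 2
g(10) = mex{0,1} = 2
So g(10) = 2.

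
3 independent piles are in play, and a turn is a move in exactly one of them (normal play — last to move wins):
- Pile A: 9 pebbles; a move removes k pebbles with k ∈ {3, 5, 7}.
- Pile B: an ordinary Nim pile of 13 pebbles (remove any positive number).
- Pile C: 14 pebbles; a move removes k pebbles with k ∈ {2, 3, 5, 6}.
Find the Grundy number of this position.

Build the Grundy sequence for pile A with g(k) = mex{g(k−s) : s ∈ {3, 5, 7}, s ≤ k}:
g(0) = mex{} = 0
g(1) = mex{} = 0
g(2) = mex{} = 0
g(3) = mex{0} = 1
g(4) = mex{0} = 1
g(5) = mex{0} = 1
g(6) = mex{0,1} = 2
g(7) = mex{0,1} = 2
g(8) = mex{0,1} = 2
g(9) = mex{0,1,2} = 3
So g(9) = 3.
Pile B is a plain Nim pile of size 13, so its Grundy value is 13.
For pile C, compute g(0), g(1), … with moves {2, 3, 5, 6}:
k:     0  1  2  3  4  5  6  7  8  9 10 11 12 13 14
g(k):  0  0  1  1  2  2  3  3  0  0  1  1  2  2  3
So g(14) = 3.
The value of a disjunctive sum is the nim-sum of the parts.
Combined value = 3 XOR 13 XOR 3 = 13.

13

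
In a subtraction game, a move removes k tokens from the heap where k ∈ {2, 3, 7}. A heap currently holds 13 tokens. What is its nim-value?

Compute g(0), g(1), … for moves {2, 3, 7}:
g(0) = mex{} = 0
g(1) = mex{} = 0
g(2) = mex{0} = 1
g(3) = mex{0} = 1
g(4) = mex{0,1} = 2
g(5) = mex{1} = 0
g(6) = mex{1,2} = 0
g(7) = mex{0,2} = 1
g(8) = mex{0} = 1
g(9) = mex{0,1} = 2
g(10) = mex{1} = 0
g(11) = mex{1,2} = 0
g(12) = mex{0,2} = 1
g(13) = mex{0} = 1
So g(13) = 1.

1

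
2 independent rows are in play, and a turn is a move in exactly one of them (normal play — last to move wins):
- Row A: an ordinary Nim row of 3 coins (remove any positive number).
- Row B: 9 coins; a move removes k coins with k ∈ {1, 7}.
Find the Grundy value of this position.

Row A is a plain Nim row of size 3, so its Grundy value is 3.
Build the Grundy sequence for row B with g(k) = mex{g(k−s) : s ∈ {1, 7}, s ≤ k}:
g(0) = mex{} = 0
g(1) = mex{0} = 1
g(2) = mex{1} = 0
g(3) = mex{0} = 1
g(4) = mex{1} = 0
g(5) = mex{0} = 1
g(6) = mex{1} = 0
g(7) = mex{0} = 1
g(8) = mex{1} = 0
g(9) = mex{0} = 1
So g(9) = 1.
The value of a disjunctive sum is the nim-sum of the parts.
Combined value = 3 XOR 1 = 2.

2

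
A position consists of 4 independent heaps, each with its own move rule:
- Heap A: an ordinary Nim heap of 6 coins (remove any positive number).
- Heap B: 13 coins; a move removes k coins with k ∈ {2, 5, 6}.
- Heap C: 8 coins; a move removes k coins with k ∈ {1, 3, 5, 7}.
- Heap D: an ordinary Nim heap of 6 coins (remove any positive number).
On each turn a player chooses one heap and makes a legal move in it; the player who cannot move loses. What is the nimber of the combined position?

1

Heap A is a plain Nim heap of size 6, so its Grundy value is 6.
Build the Grundy sequence for heap B with g(k) = mex{g(k−s) : s ∈ {2, 5, 6}, s ≤ k}:
k:     0  1  2  3  4  5  6  7  8  9 10 11 12 13
g(k):  0  0  1  1  0  2  1  3  0  2  1  0  0  1
So g(13) = 1.
Grundy values for heap C (subtraction set {1, 3, 5, 7}):
k:     0  1  2  3  4  5  6  7  8
g(k):  0  1  0  1  0  1  0  1  0
So g(8) = 0.
Heap D is a plain Nim heap of size 6, so its Grundy value is 6.
By the Sprague-Grundy theorem, the Grundy value of a sum of independent games is the XOR of the component values.
Combined value = 6 XOR 1 XOR 0 XOR 6 = 1.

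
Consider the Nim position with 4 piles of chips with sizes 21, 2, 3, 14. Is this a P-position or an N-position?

N-position

Nim-sum: 21 XOR 2 XOR 3 XOR 14 = 26.
The nim-sum is 26 ≠ 0, so this is an N-position: the player to move can win.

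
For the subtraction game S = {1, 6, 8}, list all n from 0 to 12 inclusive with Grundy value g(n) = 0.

Compute g(0), g(1), … for moves {1, 6, 8}:
g(0) = mex{} = 0
g(1) = mex{0} = 1
g(2) = mex{1} = 0
g(3) = mex{0} = 1
g(4) = mex{1} = 0
g(5) = mex{0} = 1
g(6) = mex{0,1} = 2
g(7) = mex{1,2} = 0
g(8) = mex{0} = 1
g(9) = mex{1} = 0
g(10) = mex{0} = 1
g(11) = mex{1} = 0
g(12) = mex{0,2} = 1
The P-positions (g = 0) in 0..12 are 0, 2, 4, 7, 9, 11.

0, 2, 4, 7, 9, 11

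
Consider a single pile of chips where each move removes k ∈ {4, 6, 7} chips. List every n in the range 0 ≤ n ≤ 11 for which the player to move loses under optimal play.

0, 1, 2, 3, 11

Grundy values for subtraction set {4, 6, 7}:
k:     0  1  2  3  4  5  6  7  8  9 10 11
g(k):  0  0  0  0  1  1  1  1  2  2  2  0
The P-positions (g = 0) in 0..11 are 0, 1, 2, 3, 11.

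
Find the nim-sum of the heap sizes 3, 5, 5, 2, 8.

9

Compute the nim-sum pairwise:
3 ⊕ 5 = 6
6 ⊕ 5 = 3
3 ⊕ 2 = 1
1 ⊕ 8 = 9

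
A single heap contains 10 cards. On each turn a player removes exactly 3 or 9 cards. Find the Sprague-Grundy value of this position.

1

Build the Grundy sequence with g(k) = mex{g(k−s) : s ∈ {3, 9}, s ≤ k}:
g(0) = mex{} = 0
g(1) = mex{} = 0
g(2) = mex{} = 0
g(3) = mex{0} = 1
g(4) = mex{0} = 1
g(5) = mex{0} = 1
g(6) = mex{1} = 0
g(7) = mex{1} = 0
g(8) = mex{1} = 0
g(9) = mex{0} = 1
g(10) = mex{0} = 1
So g(10) = 1.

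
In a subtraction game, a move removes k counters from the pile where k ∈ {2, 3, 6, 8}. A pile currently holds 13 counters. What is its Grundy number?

Compute g(0), g(1), … for moves {2, 3, 6, 8}:
g(0) = mex{} = 0
g(1) = mex{} = 0
g(2) = mex{0} = 1
g(3) = mex{0} = 1
g(4) = mex{0,1} = 2
g(5) = mex{1} = 0
g(6) = mex{0,1,2} = 3
g(7) = mex{0,2} = 1
g(8) = mex{0,1,3} = 2
g(9) = mex{0,1,3} = 2
g(10) = mex{1,2} = 0
g(11) = mex{0,1,2} = 3
g(12) = mex{0,2,3} = 1
g(13) = mex{0,1,3} = 2
So g(13) = 2.

2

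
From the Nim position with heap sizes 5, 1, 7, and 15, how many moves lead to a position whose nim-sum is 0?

In binary:
  0101  (5)
  0001  (1)
  0111  (7)
  1111  (15)
  ----
  1100  (12)
The overall nim-sum is X = 12. A heap of size p has a winning move iff p XOR X < p (reduce it to p XOR X).
  5: 5 XOR 12 = 9 ≥ 5 — no move.
  1: 1 XOR 12 = 13 ≥ 1 — no move.
  7: 7 XOR 12 = 11 ≥ 7 — no move.
  15: 15 XOR 12 = 3 < 15 — winning move (to 3).
That gives 1 winning move.

1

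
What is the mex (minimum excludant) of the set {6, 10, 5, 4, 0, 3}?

1

0 is in the set but 1 is not, so the mex is 1.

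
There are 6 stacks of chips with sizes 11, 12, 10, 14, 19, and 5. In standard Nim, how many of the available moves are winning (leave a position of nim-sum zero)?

Nim-sum: 11 XOR 12 XOR 10 XOR 14 XOR 19 XOR 5 = 21.
The overall nim-sum is X = 21. A stack of size p has a winning move iff p XOR X < p (reduce it to p XOR X).
  11: 11 XOR 21 = 30 ≥ 11 — no move.
  12: 12 XOR 21 = 25 ≥ 12 — no move.
  10: 10 XOR 21 = 31 ≥ 10 — no move.
  14: 14 XOR 21 = 27 ≥ 14 — no move.
  19: 19 XOR 21 = 6 < 19 — winning move (to 6).
  5: 5 XOR 21 = 16 ≥ 5 — no move.
That gives 1 winning move.

1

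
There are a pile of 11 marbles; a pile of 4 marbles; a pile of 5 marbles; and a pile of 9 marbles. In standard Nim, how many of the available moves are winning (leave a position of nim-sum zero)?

1

Nim-sum: 11 ⊕ 4 ⊕ 5 ⊕ 9 = 3.
The overall nim-sum is X = 3. A pile of size p has a winning move iff p XOR X < p (reduce it to p XOR X).
  11: 11 XOR 3 = 8 < 11 — winning move (to 8).
  4: 4 XOR 3 = 7 ≥ 4 — no move.
  5: 5 XOR 3 = 6 ≥ 5 — no move.
  9: 9 XOR 3 = 10 ≥ 9 — no move.
That gives 1 winning move.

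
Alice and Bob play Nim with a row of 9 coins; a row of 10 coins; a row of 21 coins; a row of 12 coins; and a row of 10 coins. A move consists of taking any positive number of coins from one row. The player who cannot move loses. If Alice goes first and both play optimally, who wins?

Alice wins

In binary:
  01001  (9)
  01010  (10)
  10101  (21)
  01100  (12)
  01010  (10)
  -----
  10000  (16)
The nim-sum is 16 ≠ 0, so this is an N-position: the player to move can win; Alice has a winning move.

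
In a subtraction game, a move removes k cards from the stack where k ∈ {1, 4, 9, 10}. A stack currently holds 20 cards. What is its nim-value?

Build the Grundy sequence with g(k) = mex{g(k−s) : s ∈ {1, 4, 9, 10}, s ≤ k}:
k:     0  1  2  3  4  5  6  7  8  9 10 11 12 13 14 15 16 17 18 19 20
g(k):  0  1  0  1  2  0  1  0  1  2  3  2  3  0  1  3  2  3  0  1  0
So g(20) = 0.

0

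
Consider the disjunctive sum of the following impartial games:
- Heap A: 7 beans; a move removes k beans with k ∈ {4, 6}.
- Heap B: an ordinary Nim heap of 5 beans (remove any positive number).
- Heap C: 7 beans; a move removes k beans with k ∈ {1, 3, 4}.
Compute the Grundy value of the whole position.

Grundy values for heap A (subtraction set {4, 6}):
g(0) = mex{} = 0
g(1) = mex{} = 0
g(2) = mex{} = 0
g(3) = mex{} = 0
g(4) = mex{0} = 1
g(5) = mex{0} = 1
g(6) = mex{0} = 1
g(7) = mex{0} = 1
So g(7) = 1.
Heap B is a plain Nim heap of size 5, so its Grundy value is 5.
Build the Grundy sequence for heap C with g(k) = mex{g(k−s) : s ∈ {1, 3, 4}, s ≤ k}:
k:     0  1  2  3  4  5  6  7
g(k):  0  1  0  1  2  3  2  0
So g(7) = 0.
The value of a disjunctive sum is the nim-sum of the parts.
Combined value = 1 XOR 5 XOR 0 = 4.

4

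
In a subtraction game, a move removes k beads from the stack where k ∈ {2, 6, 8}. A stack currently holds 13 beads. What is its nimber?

2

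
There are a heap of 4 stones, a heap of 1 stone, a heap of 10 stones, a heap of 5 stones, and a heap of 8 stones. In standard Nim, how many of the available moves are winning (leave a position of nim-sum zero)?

1

Nim-sum: 4 ⊕ 1 ⊕ 10 ⊕ 5 ⊕ 8 = 2.
The overall nim-sum is X = 2. A heap of size p has a winning move iff p XOR X < p (reduce it to p XOR X).
  4: 4 XOR 2 = 6 ≥ 4 — no move.
  1: 1 XOR 2 = 3 ≥ 1 — no move.
  10: 10 XOR 2 = 8 < 10 — winning move (to 8).
  5: 5 XOR 2 = 7 ≥ 5 — no move.
  8: 8 XOR 2 = 10 ≥ 8 — no move.
That gives 1 winning move.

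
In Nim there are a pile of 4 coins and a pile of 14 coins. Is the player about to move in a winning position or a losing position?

Winning position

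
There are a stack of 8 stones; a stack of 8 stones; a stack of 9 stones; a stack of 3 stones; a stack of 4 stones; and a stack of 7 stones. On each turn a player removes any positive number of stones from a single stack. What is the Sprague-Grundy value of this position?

9

In binary:
  1000  (8)
  1000  (8)
  1001  (9)
  0011  (3)
  0100  (4)
  0111  (7)
  ----
  1001  (9)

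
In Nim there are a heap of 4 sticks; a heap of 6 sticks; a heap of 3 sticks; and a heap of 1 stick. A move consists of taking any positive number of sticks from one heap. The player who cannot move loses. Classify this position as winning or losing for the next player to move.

Nim-sum: 4 ^ 6 ^ 3 ^ 1 = 0.
The nim-sum is 0, so this is a P-position: the player to move is in a losing position under optimal play.

Losing position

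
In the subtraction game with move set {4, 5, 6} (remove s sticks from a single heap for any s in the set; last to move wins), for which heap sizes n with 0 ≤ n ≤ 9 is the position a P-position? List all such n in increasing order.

0, 1, 2, 3

Compute g(0), g(1), … for moves {4, 5, 6}:
g(0) = mex{} = 0
g(1) = mex{} = 0
g(2) = mex{} = 0
g(3) = mex{} = 0
g(4) = mex{0} = 1
g(5) = mex{0} = 1
g(6) = mex{0} = 1
g(7) = mex{0} = 1
g(8) = mex{0,1} = 2
g(9) = mex{0,1} = 2
The P-positions (g = 0) in 0..9 are 0, 1, 2, 3.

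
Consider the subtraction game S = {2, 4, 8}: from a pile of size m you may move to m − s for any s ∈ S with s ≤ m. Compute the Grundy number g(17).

2

Compute g(0), g(1), … for moves {2, 4, 8}:
k:     0  1  2  3  4  5  6  7  8  9 10 11 12 13 14 15 16 17
g(k):  0  0  1  1  2  2  0  0  1  1  2  2  0  0  1  1  2  2
So g(17) = 2.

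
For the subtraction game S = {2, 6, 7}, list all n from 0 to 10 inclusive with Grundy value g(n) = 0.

Compute g(0), g(1), … for moves {2, 6, 7}:
k:     0  1  2  3  4  5  6  7  8  9 10
g(k):  0  0  1  1  0  0  1  1  2  0  3
The P-positions (g = 0) in 0..10 are 0, 1, 4, 5, 9.

0, 1, 4, 5, 9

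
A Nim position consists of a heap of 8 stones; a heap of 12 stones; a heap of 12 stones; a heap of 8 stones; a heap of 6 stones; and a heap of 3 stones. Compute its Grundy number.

5

Nim-sum: 8 ^ 12 ^ 12 ^ 8 ^ 6 ^ 3 = 5.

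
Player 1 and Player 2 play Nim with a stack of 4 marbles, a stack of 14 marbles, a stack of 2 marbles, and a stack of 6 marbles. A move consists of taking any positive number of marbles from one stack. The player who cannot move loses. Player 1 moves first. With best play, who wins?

In binary:
  0100  (4)
  1110  (14)
  0010  (2)
  0110  (6)
  ----
  1110  (14)
The nim-sum is 14 ≠ 0, so this is an N-position: the player to move can win; Player 1 has a winning move.

Player 1 wins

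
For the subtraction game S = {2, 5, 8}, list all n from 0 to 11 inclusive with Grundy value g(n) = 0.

0, 1, 4, 7, 10, 11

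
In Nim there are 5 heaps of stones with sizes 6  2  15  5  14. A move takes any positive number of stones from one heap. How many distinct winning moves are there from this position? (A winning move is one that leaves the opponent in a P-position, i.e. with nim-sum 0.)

Nim-sum: 6 ^ 2 ^ 15 ^ 5 ^ 14 = 0.
The nim-sum is already 0, so every move leaves a nonzero nim-sum — there are no winning moves.

0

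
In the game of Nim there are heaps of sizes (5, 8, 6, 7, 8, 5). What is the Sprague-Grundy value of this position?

Bitwise XOR of the heap sizes:
  0101  (5)
  1000  (8)
  0110  (6)
  0111  (7)
  1000  (8)
  0101  (5)
  ----
  0001  (1)

1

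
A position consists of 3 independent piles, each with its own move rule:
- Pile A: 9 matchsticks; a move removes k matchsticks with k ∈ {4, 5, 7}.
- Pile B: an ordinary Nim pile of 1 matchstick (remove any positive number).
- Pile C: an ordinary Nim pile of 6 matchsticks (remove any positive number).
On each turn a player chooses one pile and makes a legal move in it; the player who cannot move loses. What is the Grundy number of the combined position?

Grundy values for pile A (subtraction set {4, 5, 7}):
k:     0  1  2  3  4  5  6  7  8  9
g(k):  0  0  0  0  1  1  1  1  2  2
So g(9) = 2.
Pile B is a plain Nim pile of size 1, so its Grundy value is 1.
Pile C is a plain Nim pile of size 6, so its Grundy value is 6.
By the Sprague-Grundy theorem, the Grundy value of a sum of independent games is the XOR of the component values.
Combined value = 2 ⊕ 1 ⊕ 6 = 5.

5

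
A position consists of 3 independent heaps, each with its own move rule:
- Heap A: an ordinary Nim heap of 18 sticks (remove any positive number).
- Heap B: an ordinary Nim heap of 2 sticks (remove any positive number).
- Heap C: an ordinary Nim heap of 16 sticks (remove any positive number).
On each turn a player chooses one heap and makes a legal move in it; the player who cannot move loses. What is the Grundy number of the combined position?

0

Heap A is a plain Nim heap of size 18, so its Grundy value is 18.
Heap B is a plain Nim heap of size 2, so its Grundy value is 2.
Heap C is a plain Nim heap of size 16, so its Grundy value is 16.
The value of a disjunctive sum is the nim-sum of the parts.
Combined value = 18 XOR 2 XOR 16 = 0.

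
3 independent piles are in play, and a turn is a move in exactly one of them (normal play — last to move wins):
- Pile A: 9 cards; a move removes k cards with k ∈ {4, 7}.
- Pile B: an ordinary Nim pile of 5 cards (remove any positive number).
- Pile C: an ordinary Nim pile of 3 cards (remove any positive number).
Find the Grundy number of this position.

Grundy values for pile A (subtraction set {4, 7}):
g(0) = mex{} = 0
g(1) = mex{} = 0
g(2) = mex{} = 0
g(3) = mex{} = 0
g(4) = mex{0} = 1
g(5) = mex{0} = 1
g(6) = mex{0} = 1
g(7) = mex{0} = 1
g(8) = mex{0,1} = 2
g(9) = mex{0,1} = 2
So g(9) = 2.
Pile B is a plain Nim pile of size 5, so its Grundy value is 5.
Pile C is a plain Nim pile of size 3, so its Grundy value is 3.
By the Sprague-Grundy theorem, the Grundy value of a sum of independent games is the XOR of the component values.
Combined value = 2 ⊕ 5 ⊕ 3 = 4.

4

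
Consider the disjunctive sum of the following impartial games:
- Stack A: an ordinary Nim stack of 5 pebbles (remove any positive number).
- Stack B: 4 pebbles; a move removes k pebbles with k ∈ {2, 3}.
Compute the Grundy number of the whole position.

Stack A is a plain Nim stack of size 5, so its Grundy value is 5.
Grundy values for stack B (subtraction set {2, 3}):
k:     0  1  2  3  4
g(k):  0  0  1  1  2
So g(4) = 2.
The value of a disjunctive sum is the nim-sum of the parts.
Combined value = 5 ⊕ 2 = 7.

7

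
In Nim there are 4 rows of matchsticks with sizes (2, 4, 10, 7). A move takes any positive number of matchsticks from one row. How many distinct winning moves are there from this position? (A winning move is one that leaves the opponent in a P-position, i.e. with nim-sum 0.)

1

Nim-sum: 2 ^ 4 ^ 10 ^ 7 = 11.
The overall nim-sum is X = 11. A row of size p has a winning move iff p XOR X < p (reduce it to p XOR X).
  2: 2 XOR 11 = 9 ≥ 2 — no move.
  4: 4 XOR 11 = 15 ≥ 4 — no move.
  10: 10 XOR 11 = 1 < 10 — winning move (to 1).
  7: 7 XOR 11 = 12 ≥ 7 — no move.
That gives 1 winning move.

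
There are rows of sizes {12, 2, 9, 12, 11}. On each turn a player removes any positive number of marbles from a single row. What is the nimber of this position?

0

Bitwise XOR of the heap sizes:
  1100  (12)
  0010  (2)
  1001  (9)
  1100  (12)
  1011  (11)
  ----
  0000  (0)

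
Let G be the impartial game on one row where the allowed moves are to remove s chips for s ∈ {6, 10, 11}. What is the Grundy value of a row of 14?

Grundy values for subtraction set {6, 10, 11}:
k:     0  1  2  3  4  5  6  7  8  9 10 11 12 13 14
g(k):  0  0  0  0  0  0  1  1  1  1  1  1  2  2  2
So g(14) = 2.

2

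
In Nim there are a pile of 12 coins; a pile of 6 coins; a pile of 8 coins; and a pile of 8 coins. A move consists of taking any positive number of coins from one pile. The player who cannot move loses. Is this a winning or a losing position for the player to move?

Winning position

Compute the nim-sum pairwise:
12 ⊕ 6 = 10
10 ⊕ 8 = 2
2 ⊕ 8 = 10
The nim-sum is 10 ≠ 0, so this is an N-position: the player to move can win.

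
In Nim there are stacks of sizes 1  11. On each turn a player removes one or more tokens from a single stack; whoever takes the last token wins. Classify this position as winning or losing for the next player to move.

Winning position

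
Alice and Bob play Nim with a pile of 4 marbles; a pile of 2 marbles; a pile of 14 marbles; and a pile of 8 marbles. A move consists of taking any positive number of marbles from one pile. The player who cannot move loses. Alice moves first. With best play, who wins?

Write each in binary and XOR column by column:
  0100  (4)
  0010  (2)
  1110  (14)
  1000  (8)
  ----
  0000  (0)
The nim-sum is 0, so this is a P-position: the player to move is in a losing position under optimal play; Alice is about to move from it and so loses — Bob wins.

Bob wins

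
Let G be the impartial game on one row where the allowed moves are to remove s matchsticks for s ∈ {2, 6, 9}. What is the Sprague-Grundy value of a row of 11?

3

Grundy values for subtraction set {2, 6, 9}:
k:     0  1  2  3  4  5  6  7  8  9 10 11
g(k):  0  0  1  1  0  0  1  1  0  2  1  3
So g(11) = 3.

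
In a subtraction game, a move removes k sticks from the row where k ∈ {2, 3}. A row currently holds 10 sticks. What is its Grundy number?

0

Grundy values for subtraction set {2, 3}:
g(0) = mex{} = 0
g(1) = mex{} = 0
g(2) = mex{0} = 1
g(3) = mex{0} = 1
g(4) = mex{0,1} = 2
g(5) = mex{1} = 0
g(6) = mex{1,2} = 0
g(7) = mex{0,2} = 1
g(8) = mex{0} = 1
g(9) = mex{0,1} = 2
g(10) = mex{1} = 0
So g(10) = 0.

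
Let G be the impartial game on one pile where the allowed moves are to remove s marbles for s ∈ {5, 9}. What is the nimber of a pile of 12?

2

Grundy values for subtraction set {5, 9}:
k:     0  1  2  3  4  5  6  7  8  9 10 11 12
g(k):  0  0  0  0  0  1  1  1  1  1  2  2  2
So g(12) = 2.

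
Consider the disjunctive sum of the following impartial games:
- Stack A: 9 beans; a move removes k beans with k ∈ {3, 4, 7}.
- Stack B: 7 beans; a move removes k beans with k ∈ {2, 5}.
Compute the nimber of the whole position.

For stack A, compute g(0), g(1), … with moves {3, 4, 7}:
k:     0  1  2  3  4  5  6  7  8  9
g(k):  0  0  0  1  1  1  2  2  2  3
So g(9) = 3.
Grundy values for stack B (subtraction set {2, 5}):
k:     0  1  2  3  4  5  6  7
g(k):  0  0  1  1  0  2  1  0
So g(7) = 0.
By the Sprague-Grundy theorem, the Grundy value of a sum of independent games is the XOR of the component values.
Combined value = 3 XOR 0 = 3.

3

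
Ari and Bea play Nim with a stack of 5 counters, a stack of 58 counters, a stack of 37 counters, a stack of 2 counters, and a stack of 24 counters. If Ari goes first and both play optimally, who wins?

Nim-sum: 5 ⊕ 58 ⊕ 37 ⊕ 2 ⊕ 24 = 0.
The nim-sum is 0, so this is a P-position: the player to move is in a losing position under optimal play; Ari is about to move from it and so loses — Bea wins.

Bea wins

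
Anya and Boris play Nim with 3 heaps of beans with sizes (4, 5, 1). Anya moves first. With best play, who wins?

Nim-sum: 4 ^ 5 ^ 1 = 0.
The nim-sum is 0, so this is a P-position: the player to move is in a losing position under optimal play; Anya is about to move from it and so loses — Boris wins.

Boris wins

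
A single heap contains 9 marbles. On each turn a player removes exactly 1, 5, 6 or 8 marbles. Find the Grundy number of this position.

Grundy values for subtraction set {1, 5, 6, 8}:
g(0) = mex{} = 0
g(1) = mex{0} = 1
g(2) = mex{1} = 0
g(3) = mex{0} = 1
g(4) = mex{1} = 0
g(5) = mex{0} = 1
g(6) = mex{0,1} = 2
g(7) = mex{0,1,2} = 3
g(8) = mex{0,1,3} = 2
g(9) = mex{0,1,2} = 3
So g(9) = 3.

3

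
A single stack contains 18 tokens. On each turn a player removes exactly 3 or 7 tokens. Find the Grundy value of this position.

2

Build the Grundy sequence with g(k) = mex{g(k−s) : s ∈ {3, 7}, s ≤ k}:
k:     0  1  2  3  4  5  6  7  8  9 10 11 12 13 14 15 16 17 18
g(k):  0  0  0  1  1  1  0  2  2  1  0  0  0  1  1  1  0  2  2
So g(18) = 2.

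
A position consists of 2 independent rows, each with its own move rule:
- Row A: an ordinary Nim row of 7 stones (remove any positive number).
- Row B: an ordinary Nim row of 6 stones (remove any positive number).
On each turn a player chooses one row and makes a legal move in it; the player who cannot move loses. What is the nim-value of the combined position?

Row A is a plain Nim row of size 7, so its Grundy value is 7.
Row B is a plain Nim row of size 6, so its Grundy value is 6.
By the Sprague-Grundy theorem, the Grundy value of a sum of independent games is the XOR of the component values.
Combined value = 7 XOR 6 = 1.

1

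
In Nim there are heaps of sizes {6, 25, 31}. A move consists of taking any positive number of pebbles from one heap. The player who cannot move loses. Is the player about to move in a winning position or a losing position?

Losing position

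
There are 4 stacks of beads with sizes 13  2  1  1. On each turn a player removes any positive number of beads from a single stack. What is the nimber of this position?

Nim-sum: 13 ^ 2 ^ 1 ^ 1 = 15.

15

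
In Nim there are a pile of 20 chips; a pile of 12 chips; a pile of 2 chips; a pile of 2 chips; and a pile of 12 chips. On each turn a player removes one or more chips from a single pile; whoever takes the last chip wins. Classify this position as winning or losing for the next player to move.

Winning position

Bitwise XOR of the heap sizes:
  10100  (20)
  01100  (12)
  00010  (2)
  00010  (2)
  01100  (12)
  -----
  10100  (20)
The nim-sum is 20 ≠ 0, so this is an N-position: the player to move can win.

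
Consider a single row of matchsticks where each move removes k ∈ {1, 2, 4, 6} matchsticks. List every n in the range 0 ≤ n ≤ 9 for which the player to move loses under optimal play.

Grundy values for subtraction set {1, 2, 4, 6}:
k:     0  1  2  3  4  5  6  7  8  9
g(k):  0  1  2  0  1  2  3  4  0  1
The P-positions (g = 0) in 0..9 are 0, 3, 8.

0, 3, 8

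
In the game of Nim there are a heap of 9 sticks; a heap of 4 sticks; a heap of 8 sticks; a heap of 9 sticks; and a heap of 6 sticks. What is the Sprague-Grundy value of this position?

Nim-sum: 9 ⊕ 4 ⊕ 8 ⊕ 9 ⊕ 6 = 10.

10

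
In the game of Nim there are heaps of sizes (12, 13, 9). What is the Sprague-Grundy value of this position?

Write each in binary and XOR column by column:
  1100  (12)
  1101  (13)
  1001  (9)
  ----
  1000  (8)

8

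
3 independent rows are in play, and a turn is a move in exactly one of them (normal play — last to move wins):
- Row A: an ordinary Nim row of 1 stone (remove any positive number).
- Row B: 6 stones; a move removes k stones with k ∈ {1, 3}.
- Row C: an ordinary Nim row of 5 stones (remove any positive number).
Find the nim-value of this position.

4

Row A is a plain Nim row of size 1, so its Grundy value is 1.
Grundy values for row B (subtraction set {1, 3}):
k:     0  1  2  3  4  5  6
g(k):  0  1  0  1  0  1  0
So g(6) = 0.
Row C is a plain Nim row of size 5, so its Grundy value is 5.
The value of a disjunctive sum is the nim-sum of the parts.
Combined value = 1 ⊕ 0 ⊕ 5 = 4.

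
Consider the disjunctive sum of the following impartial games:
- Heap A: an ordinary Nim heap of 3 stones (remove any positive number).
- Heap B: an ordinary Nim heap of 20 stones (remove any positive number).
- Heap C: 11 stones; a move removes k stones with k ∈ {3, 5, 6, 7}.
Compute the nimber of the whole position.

23

Heap A is a plain Nim heap of size 3, so its Grundy value is 3.
Heap B is a plain Nim heap of size 20, so its Grundy value is 20.
Build the Grundy sequence for heap C with g(k) = mex{g(k−s) : s ∈ {3, 5, 6, 7}, s ≤ k}:
k:     0  1  2  3  4  5  6  7  8  9 10 11
g(k):  0  0  0  1  1  1  2  2  2  3  0  0
So g(11) = 0.
By the Sprague-Grundy theorem, the Grundy value of a sum of independent games is the XOR of the component values.
Combined value = 3 XOR 20 XOR 0 = 23.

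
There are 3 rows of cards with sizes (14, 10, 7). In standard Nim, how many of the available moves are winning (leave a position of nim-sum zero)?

3

Compute the nim-sum pairwise:
14 ^ 10 = 4
4 ^ 7 = 3
The overall nim-sum is X = 3. A row of size p has a winning move iff p XOR X < p (reduce it to p XOR X).
  14: 14 XOR 3 = 13 < 14 — winning move (to 13).
  10: 10 XOR 3 = 9 < 10 — winning move (to 9).
  7: 7 XOR 3 = 4 < 7 — winning move (to 4).
That gives 3 winning moves.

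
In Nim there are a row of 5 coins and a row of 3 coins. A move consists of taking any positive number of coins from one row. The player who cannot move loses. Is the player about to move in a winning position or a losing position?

Winning position

Bitwise XOR of the heap sizes:
  101  (5)
  011  (3)
  ---
  110  (6)
The nim-sum is 6 ≠ 0, so this is an N-position: the player to move can win.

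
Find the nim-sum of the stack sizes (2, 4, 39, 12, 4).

41

Nim-sum: 2 XOR 4 XOR 39 XOR 12 XOR 4 = 41.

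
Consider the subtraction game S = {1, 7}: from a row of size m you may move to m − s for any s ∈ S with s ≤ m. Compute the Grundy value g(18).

Build the Grundy sequence with g(k) = mex{g(k−s) : s ∈ {1, 7}, s ≤ k}:
k:     0  1  2  3  4  5  6  7  8  9 10 11 12 13 14 15 16 17 18
g(k):  0  1  0  1  0  1  0  1  0  1  0  1  0  1  0  1  0  1  0
So g(18) = 0.

0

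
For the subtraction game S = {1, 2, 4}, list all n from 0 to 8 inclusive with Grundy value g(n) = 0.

Grundy values for subtraction set {1, 2, 4}:
k:     0  1  2  3  4  5  6  7  8
g(k):  0  1  2  0  1  2  0  1  2
The P-positions (g = 0) in 0..8 are 0, 3, 6.

0, 3, 6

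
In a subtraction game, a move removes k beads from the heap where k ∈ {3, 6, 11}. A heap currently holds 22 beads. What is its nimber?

1

Compute g(0), g(1), … for moves {3, 6, 11}:
k:     0  1  2  3  4  5  6  7  8  9 10 11 12 13 14 15 16 17 18 19 20 21 22
g(k):  0  0  0  1  1  1  2  2  2  0  0  3  1  1  0  2  2  1  0  0  2  1  1
So g(22) = 1.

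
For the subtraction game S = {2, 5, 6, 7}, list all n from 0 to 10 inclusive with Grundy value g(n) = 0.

0, 1, 4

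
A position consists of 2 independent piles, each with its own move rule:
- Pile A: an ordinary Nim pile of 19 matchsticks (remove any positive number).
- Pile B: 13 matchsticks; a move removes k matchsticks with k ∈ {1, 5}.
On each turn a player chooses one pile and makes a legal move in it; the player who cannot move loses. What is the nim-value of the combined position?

18

Pile A is a plain Nim pile of size 19, so its Grundy value is 19.
Build the Grundy sequence for pile B with g(k) = mex{g(k−s) : s ∈ {1, 5}, s ≤ k}:
g(0) = mex{} = 0
g(1) = mex{0} = 1
g(2) = mex{1} = 0
g(3) = mex{0} = 1
g(4) = mex{1} = 0
g(5) = mex{0} = 1
g(6) = mex{1} = 0
g(7) = mex{0} = 1
g(8) = mex{1} = 0
g(9) = mex{0} = 1
g(10) = mex{1} = 0
g(11) = mex{0} = 1
g(12) = mex{1} = 0
g(13) = mex{0} = 1
So g(13) = 1.
By the Sprague-Grundy theorem, the Grundy value of a sum of independent games is the XOR of the component values.
Combined value = 19 ⊕ 1 = 18.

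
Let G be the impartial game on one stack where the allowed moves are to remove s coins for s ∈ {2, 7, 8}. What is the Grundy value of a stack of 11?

Compute g(0), g(1), … for moves {2, 7, 8}:
k:     0  1  2  3  4  5  6  7  8  9 10 11
g(k):  0  0  1  1  0  0  1  1  2  2  0  3
So g(11) = 3.

3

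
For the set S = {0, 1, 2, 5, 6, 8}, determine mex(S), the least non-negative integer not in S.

3

The values 0, 1, 2 are all present; 3 is the first non-negative integer missing from the set.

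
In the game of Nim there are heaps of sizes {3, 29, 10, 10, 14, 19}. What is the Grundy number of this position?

Bitwise XOR of the heap sizes:
  00011  (3)
  11101  (29)
  01010  (10)
  01010  (10)
  01110  (14)
  10011  (19)
  -----
  00011  (3)

3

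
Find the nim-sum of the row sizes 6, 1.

Bitwise XOR of the heap sizes:
  110  (6)
  001  (1)
  ---
  111  (7)

7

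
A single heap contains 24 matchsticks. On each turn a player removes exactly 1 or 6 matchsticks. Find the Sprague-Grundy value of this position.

Compute g(0), g(1), … for moves {1, 6}:
k:     0  1  2  3  4  5  6  7  8  9 10 11 12 13 14 15 16 17 18 19 20 21 22 23 24
g(k):  0  1  0  1  0  1  2  0  1  0  1  0  1  2  0  1  0  1  0  1  2  0  1  0  1
So g(24) = 1.

1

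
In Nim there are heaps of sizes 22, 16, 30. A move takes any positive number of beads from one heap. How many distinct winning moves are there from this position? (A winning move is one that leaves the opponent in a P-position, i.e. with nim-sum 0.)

3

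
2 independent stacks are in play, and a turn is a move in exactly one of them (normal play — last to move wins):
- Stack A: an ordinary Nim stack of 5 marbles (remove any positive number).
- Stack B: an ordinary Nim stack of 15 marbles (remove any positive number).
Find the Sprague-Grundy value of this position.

10

Stack A is a plain Nim stack of size 5, so its Grundy value is 5.
Stack B is a plain Nim stack of size 15, so its Grundy value is 15.
The value of a disjunctive sum is the nim-sum of the parts.
Combined value = 5 XOR 15 = 10.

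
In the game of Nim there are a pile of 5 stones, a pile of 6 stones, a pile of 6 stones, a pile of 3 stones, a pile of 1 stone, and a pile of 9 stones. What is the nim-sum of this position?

Nim-sum: 5 XOR 6 XOR 6 XOR 3 XOR 1 XOR 9 = 14.

14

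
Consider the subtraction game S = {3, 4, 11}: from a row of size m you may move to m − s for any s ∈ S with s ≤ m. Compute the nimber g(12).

Build the Grundy sequence with g(k) = mex{g(k−s) : s ∈ {3, 4, 11}, s ≤ k}:
k:     0  1  2  3  4  5  6  7  8  9 10 11 12
g(k):  0  0  0  1  1  1  2  0  0  0  1  1  1
So g(12) = 1.

1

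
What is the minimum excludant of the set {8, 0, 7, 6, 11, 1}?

The values 0, 1 are all present; 2 is the first non-negative integer missing from the set.

2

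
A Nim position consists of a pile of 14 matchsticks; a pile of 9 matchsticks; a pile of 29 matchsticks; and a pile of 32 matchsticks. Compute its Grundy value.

58

Compute the nim-sum pairwise:
14 ^ 9 = 7
7 ^ 29 = 26
26 ^ 32 = 58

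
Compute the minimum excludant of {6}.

0

0 is not in the set, so the mex is 0.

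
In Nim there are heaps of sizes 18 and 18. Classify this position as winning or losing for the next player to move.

Losing position

In binary:
  10010  (18)
  10010  (18)
  -----
  00000  (0)
The nim-sum is 0, so this is a P-position: the player to move is in a losing position under optimal play.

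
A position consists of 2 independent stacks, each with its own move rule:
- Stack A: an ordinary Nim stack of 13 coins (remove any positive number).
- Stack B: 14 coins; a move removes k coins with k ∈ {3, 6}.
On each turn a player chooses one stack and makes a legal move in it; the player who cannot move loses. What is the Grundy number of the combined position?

12

Stack A is a plain Nim stack of size 13, so its Grundy value is 13.
Grundy values for stack B (subtraction set {3, 6}):
k:     0  1  2  3  4  5  6  7  8  9 10 11 12 13 14
g(k):  0  0  0  1  1  1  2  2  2  0  0  0  1  1  1
So g(14) = 1.
The value of a disjunctive sum is the nim-sum of the parts.
Combined value = 13 XOR 1 = 12.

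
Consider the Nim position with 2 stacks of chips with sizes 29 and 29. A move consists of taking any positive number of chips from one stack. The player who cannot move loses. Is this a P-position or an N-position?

P-position

Nim-sum: 29 XOR 29 = 0.
The nim-sum is 0, so this is a P-position: the player to move is in a losing position under optimal play.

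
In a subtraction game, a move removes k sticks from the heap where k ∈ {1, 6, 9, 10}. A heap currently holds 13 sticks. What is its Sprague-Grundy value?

2

Build the Grundy sequence with g(k) = mex{g(k−s) : s ∈ {1, 6, 9, 10}, s ≤ k}:
g(0) = mex{} = 0
g(1) = mex{0} = 1
g(2) = mex{1} = 0
g(3) = mex{0} = 1
g(4) = mex{1} = 0
g(5) = mex{0} = 1
g(6) = mex{0,1} = 2
g(7) = mex{1,2} = 0
g(8) = mex{0} = 1
g(9) = mex{0,1} = 2
g(10) = mex{0,1,2} = 3
g(11) = mex{0,1,3} = 2
g(12) = mex{0,1,2} = 3
g(13) = mex{0,1,3} = 2
So g(13) = 2.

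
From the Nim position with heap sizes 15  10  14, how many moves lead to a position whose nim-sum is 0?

3

Compute the nim-sum pairwise:
15 ⊕ 10 = 5
5 ⊕ 14 = 11
The overall nim-sum is X = 11. A heap of size p has a winning move iff p XOR X < p (reduce it to p XOR X).
  15: 15 XOR 11 = 4 < 15 — winning move (to 4).
  10: 10 XOR 11 = 1 < 10 — winning move (to 1).
  14: 14 XOR 11 = 5 < 14 — winning move (to 5).
That gives 3 winning moves.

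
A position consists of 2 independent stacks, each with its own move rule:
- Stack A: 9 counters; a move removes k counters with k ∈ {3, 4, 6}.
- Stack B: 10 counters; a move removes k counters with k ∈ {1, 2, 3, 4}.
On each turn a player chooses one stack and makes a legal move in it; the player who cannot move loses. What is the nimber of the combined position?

Build the Grundy sequence for stack A with g(k) = mex{g(k−s) : s ∈ {3, 4, 6}, s ≤ k}:
k:     0  1  2  3  4  5  6  7  8  9
g(k):  0  0  0  1  1  1  2  2  2  0
So g(9) = 0.
For stack B, compute g(0), g(1), … with moves {1, 2, 3, 4}:
k:     0  1  2  3  4  5  6  7  8  9 10
g(k):  0  1  2  3  4  0  1  2  3  4  0
So g(10) = 0.
The value of a disjunctive sum is the nim-sum of the parts.
Combined value = 0 XOR 0 = 0.

0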